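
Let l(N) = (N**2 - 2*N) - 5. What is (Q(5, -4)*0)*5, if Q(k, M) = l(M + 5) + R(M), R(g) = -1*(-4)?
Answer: 0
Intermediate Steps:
R(g) = 4
l(N) = -5 + N**2 - 2*N
Q(k, M) = -11 + (5 + M)**2 - 2*M (Q(k, M) = (-5 + (M + 5)**2 - 2*(M + 5)) + 4 = (-5 + (5 + M)**2 - 2*(5 + M)) + 4 = (-5 + (5 + M)**2 + (-10 - 2*M)) + 4 = (-15 + (5 + M)**2 - 2*M) + 4 = -11 + (5 + M)**2 - 2*M)
(Q(5, -4)*0)*5 = ((14 + (-4)**2 + 8*(-4))*0)*5 = ((14 + 16 - 32)*0)*5 = -2*0*5 = 0*5 = 0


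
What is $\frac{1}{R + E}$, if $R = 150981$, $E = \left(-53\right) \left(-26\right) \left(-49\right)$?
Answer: $\frac{1}{83459} \approx 1.1982 \cdot 10^{-5}$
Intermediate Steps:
$E = -67522$ ($E = 1378 \left(-49\right) = -67522$)
$\frac{1}{R + E} = \frac{1}{150981 - 67522} = \frac{1}{83459}$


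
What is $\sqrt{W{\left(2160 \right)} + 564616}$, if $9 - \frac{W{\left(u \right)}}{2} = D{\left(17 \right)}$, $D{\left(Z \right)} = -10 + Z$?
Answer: $2 \sqrt{141155} \approx 751.41$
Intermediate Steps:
$W{\left(u \right)} = 4$ ($W{\left(u \right)} = 18 - 2 \left(-10 + 17\right) = 18 - 14 = 4$)
$\sqrt{W{\left(2160 \right)} + 564616} = \sqrt{4 + 564616} = \sqrt{564620} = 2 \sqrt{141155}$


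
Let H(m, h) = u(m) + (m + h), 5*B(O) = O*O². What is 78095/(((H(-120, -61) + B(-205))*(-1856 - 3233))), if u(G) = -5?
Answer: 78095/8769420779 ≈ 8.9054e-6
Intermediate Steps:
B(O) = O³/5 (B(O) = (O*O²)/5 = O³/5)
H(m, h) = -5 + h + m (H(m, h) = -5 + (m + h) = -5 + (h + m) = -5 + h + m)
78095/(((H(-120, -61) + B(-205))*(-1856 - 3233))) = 78095/((((-5 - 61 - 120) + (⅕)*(-205)³)*(-1856 - 3233))) = 78095/(((-186 + (⅕)*(-8615125))*(-5089))) = 78095/(((-186 - 1723025)*(-5089))) = 78095/((-1723211*(-5089))) = 78095/8769420779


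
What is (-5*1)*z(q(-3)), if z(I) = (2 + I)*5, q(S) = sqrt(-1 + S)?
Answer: -50 - 50*I ≈ -50.0 - 50.0*I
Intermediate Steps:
z(I) = 10 + 5*I
(-5*1)*z(q(-3)) = (-5*1)*(10 + 5*sqrt(-1 - 3)) = -5*(10 + 5*sqrt(-4)) = -5*(10 + 5*(2*I)) = -5*(10 + 10*I) = -50 - 50*I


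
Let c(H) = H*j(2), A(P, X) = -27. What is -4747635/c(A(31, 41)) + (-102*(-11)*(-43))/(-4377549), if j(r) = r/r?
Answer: 69976451681/397959 ≈ 1.7584e+5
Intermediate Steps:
j(r) = 1
c(H) = H (c(H) = H*1 = H)
-4747635/c(A(31, 41)) + (-102*(-11)*(-43))/(-4377549) = -4747635/(-27) + (-102*(-11)*(-43))/(-4377549) = -4747635*(-1/27) + (1122*(-43))*(-1/4377549) = 527515/3 - 48246*(-1/4377549) = 527515/3 + 1462/132653 = 69976451681/397959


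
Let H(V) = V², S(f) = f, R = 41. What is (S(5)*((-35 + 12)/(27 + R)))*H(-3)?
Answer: -1035/68 ≈ -15.221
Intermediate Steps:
(S(5)*((-35 + 12)/(27 + R)))*H(-3) = (5*((-35 + 12)/(27 + 41)))*(-3)² = (5*(-23/68))*9 = -115/68*9 = -1035/68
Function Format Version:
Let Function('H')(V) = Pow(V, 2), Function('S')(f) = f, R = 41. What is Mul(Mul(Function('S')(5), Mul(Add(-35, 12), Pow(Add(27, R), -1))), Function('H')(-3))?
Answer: Rational(-1035, 68) ≈ -15.221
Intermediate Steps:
Mul(Mul(Function('S')(5), Mul(Add(-35, 12), Pow(Add(27, R), -1))), Function('H')(-3)) = Mul(Mul(5, Mul(Add(-35, 12), Pow(Add(27, 41), -1))), Pow(-3, 2)) = Mul(Mul(5, Mul(-23, Pow(68, -1))), 9) = Mul(Mul(5, Mul(-23, Rational(1, 68))), 9) = Mul(Mul(5, Rational(-23, 68)), 9) = Mul(Rational(-115, 68), 9) = Rational(-1035, 68)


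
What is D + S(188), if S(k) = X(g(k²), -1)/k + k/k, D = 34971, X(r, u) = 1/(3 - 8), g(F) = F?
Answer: 32873679/940 ≈ 34972.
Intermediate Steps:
X(r, u) = -⅕ (X(r, u) = 1/(-5) = -⅕)
S(k) = 1 - 1/(5*k) (S(k) = -1/(5*k) + k/k = -1/(5*k) + 1 = 1 - 1/(5*k))
D + S(188) = 34971 + (-⅕ + 188)/188 = 34971 + (1/188)*(939/5) = 34971 + 939/940 = 32873679/940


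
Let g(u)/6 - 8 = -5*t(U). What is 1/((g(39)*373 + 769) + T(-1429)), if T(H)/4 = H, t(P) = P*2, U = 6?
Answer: -1/121323 ≈ -8.2425e-6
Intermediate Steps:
t(P) = 2*P
T(H) = 4*H
g(u) = -312 (g(u) = 48 + 6*(-10*6) = 48 + 6*(-5*12) = 48 + 6*(-60) = 48 - 360 = -312)
1/((g(39)*373 + 769) + T(-1429)) = 1/((-312*373 + 769) + 4*(-1429)) = 1/((-116376 + 769) - 5716) = 1/(-115607 - 5716) = 1/(-121323) = -1/121323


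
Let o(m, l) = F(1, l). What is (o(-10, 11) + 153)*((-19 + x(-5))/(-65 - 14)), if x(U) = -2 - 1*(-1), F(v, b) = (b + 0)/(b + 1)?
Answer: 9235/237 ≈ 38.966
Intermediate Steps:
F(v, b) = b/(1 + b)
o(m, l) = l/(1 + l)
x(U) = -1 (x(U) = -2 + 1 = -1)
(o(-10, 11) + 153)*((-19 + x(-5))/(-65 - 14)) = (11/(1 + 11) + 153)*((-19 - 1)/(-65 - 14)) = (11/12 + 153)*(-20/(-79)) = (11*(1/12) + 153)*(-20*(-1/79)) = (11/12 + 153)*(20/79) = (1847/12)*(20/79) = 9235/237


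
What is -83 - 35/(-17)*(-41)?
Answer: -2846/17 ≈ -167.41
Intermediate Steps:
-83 - 35/(-17)*(-41) = -83 - 35*(-1/17)*(-41) = -83 + (35/17)*(-41) = -83 - 1435/17 = -2846/17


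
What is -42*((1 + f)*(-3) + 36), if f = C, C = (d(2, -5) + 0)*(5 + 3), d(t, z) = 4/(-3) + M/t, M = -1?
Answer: -3234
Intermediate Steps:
d(t, z) = -4/3 - 1/t (d(t, z) = 4/(-3) - 1/t = 4*(-⅓) - 1/t = -4/3 - 1/t)
C = -44/3 (C = ((-4/3 - 1/2) + 0)*(5 + 3) = ((-4/3 - 1*½) + 0)*8 = ((-4/3 - ½) + 0)*8 = (-11/6 + 0)*8 = -11/6*8 = -44/3 ≈ -14.667)
f = -44/3 ≈ -14.667
-42*((1 + f)*(-3) + 36) = -42*((1 - 44/3)*(-3) + 36) = -42*(-41/3*(-3) + 36) = -42*(41 + 36) = -42*77 = -3234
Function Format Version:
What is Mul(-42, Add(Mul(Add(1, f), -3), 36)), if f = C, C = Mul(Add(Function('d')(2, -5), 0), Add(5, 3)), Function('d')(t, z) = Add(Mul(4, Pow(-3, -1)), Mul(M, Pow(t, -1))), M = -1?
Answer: -3234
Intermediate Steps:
Function('d')(t, z) = Add(Rational(-4, 3), Mul(-1, Pow(t, -1))) (Function('d')(t, z) = Add(Mul(4, Pow(-3, -1)), Mul(-1, Pow(t, -1))) = Add(Mul(4, Rational(-1, 3)), Mul(-1, Pow(t, -1))) = Add(Rational(-4, 3), Mul(-1, Pow(t, -1))))
C = Rational(-44, 3) (C = Mul(Add(Add(Rational(-4, 3), Mul(-1, Pow(2, -1))), 0), Add(5, 3)) = Mul(Add(Add(Rational(-4, 3), Mul(-1, Rational(1, 2))), 0), 8) = Mul(Add(Add(Rational(-4, 3), Rational(-1, 2)), 0), 8) = Mul(Add(Rational(-11, 6), 0), 8) = Mul(Rational(-11, 6), 8) = Rational(-44, 3) ≈ -14.667)
f = Rational(-44, 3) ≈ -14.667
Mul(-42, Add(Mul(Add(1, f), -3), 36)) = Mul(-42, Add(Mul(Add(1, Rational(-44, 3)), -3), 36)) = Mul(-42, Add(Mul(Rational(-41, 3), -3), 36)) = Mul(-42, Add(41, 36)) = Mul(-42, 77) = -3234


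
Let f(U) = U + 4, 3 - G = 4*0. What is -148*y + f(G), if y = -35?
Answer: 5187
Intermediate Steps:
G = 3 (G = 3 - 4*0 = 3 - 1*0 = 3 + 0 = 3)
f(U) = 4 + U
-148*y + f(G) = -148*(-35) + (4 + 3) = 5180 + 7 = 5187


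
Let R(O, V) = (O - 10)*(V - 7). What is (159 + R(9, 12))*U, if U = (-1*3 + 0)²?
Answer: 1386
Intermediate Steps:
R(O, V) = (-10 + O)*(-7 + V)
U = 9 (U = (-3 + 0)² = (-3)² = 9)
(159 + R(9, 12))*U = (159 + (70 - 10*12 - 7*9 + 9*12))*9 = (159 + (70 - 120 - 63 + 108))*9 = (159 - 5)*9 = 154*9 = 1386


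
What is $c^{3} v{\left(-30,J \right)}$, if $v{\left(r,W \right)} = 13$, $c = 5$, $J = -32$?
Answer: $1625$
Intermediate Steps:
$c^{3} v{\left(-30,J \right)} = 5^{3} \cdot 13 = 125 \cdot 13 = 1625$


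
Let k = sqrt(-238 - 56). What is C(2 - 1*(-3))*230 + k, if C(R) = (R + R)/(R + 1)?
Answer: 1150/3 + 7*I*sqrt(6) ≈ 383.33 + 17.146*I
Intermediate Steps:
C(R) = 2*R/(1 + R) (C(R) = (2*R)/(1 + R) = 2*R/(1 + R))
k = 7*I*sqrt(6) (k = sqrt(-294) = 7*I*sqrt(6) ≈ 17.146*I)
C(2 - 1*(-3))*230 + k = (2*(2 - 1*(-3))/(1 + (2 - 1*(-3))))*230 + 7*I*sqrt(6) = (2*(2 + 3)/(1 + (2 + 3)))*230 + 7*I*sqrt(6) = (2*5/(1 + 5))*230 + 7*I*sqrt(6) = (2*5/6)*230 + 7*I*sqrt(6) = (2*5*(1/6))*230 + 7*I*sqrt(6) = (5/3)*230 + 7*I*sqrt(6) = 1150/3 + 7*I*sqrt(6)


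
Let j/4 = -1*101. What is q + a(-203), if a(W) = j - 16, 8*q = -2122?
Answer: -2741/4 ≈ -685.25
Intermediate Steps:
q = -1061/4 (q = (1/8)*(-2122) = -1061/4 ≈ -265.25)
j = -404 (j = 4*(-1*101) = 4*(-101) = -404)
a(W) = -420 (a(W) = -404 - 16 = -420)
q + a(-203) = -1061/4 - 420 = -2741/4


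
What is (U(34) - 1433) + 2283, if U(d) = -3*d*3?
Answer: 544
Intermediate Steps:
U(d) = -9*d
(U(34) - 1433) + 2283 = (-9*34 - 1433) + 2283 = (-306 - 1433) + 2283 = -1739 + 2283 = 544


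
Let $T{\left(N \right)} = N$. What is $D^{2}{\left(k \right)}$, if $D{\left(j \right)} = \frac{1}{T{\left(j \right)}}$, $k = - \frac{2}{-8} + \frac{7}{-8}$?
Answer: $\frac{64}{25} \approx 2.56$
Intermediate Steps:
$k = - \frac{5}{8}$ ($k = \left(-2\right) \left(- \frac{1}{8}\right) + 7 \left(- \frac{1}{8}\right) = \frac{1}{4} - \frac{7}{8} = - \frac{5}{8} \approx -0.625$)
$D{\left(j \right)} = \frac{1}{j}$
$D^{2}{\left(k \right)} = \left(\frac{1}{- \frac{5}{8}}\right)^{2} = \left(- \frac{8}{5}\right)^{2} = \frac{64}{25}$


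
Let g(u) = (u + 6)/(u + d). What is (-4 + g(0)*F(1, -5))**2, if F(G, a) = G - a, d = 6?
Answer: 4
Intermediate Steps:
g(u) = 1 (g(u) = (u + 6)/(u + 6) = (6 + u)/(6 + u) = 1)
(-4 + g(0)*F(1, -5))**2 = (-4 + 1*(1 - 1*(-5)))**2 = (-4 + 1*(1 + 5))**2 = (-4 + 1*6)**2 = (-4 + 6)**2 = 2**2 = 4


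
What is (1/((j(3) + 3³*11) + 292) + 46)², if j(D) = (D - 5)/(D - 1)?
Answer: 731648401/345744 ≈ 2116.2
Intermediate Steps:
j(D) = (-5 + D)/(-1 + D)
(1/((j(3) + 3³*11) + 292) + 46)² = (1/(((-5 + 3)/(-1 + 3) + 3³*11) + 292) + 46)² = (1/((-2/2 + 27*11) + 292) + 46)² = (1/(((½)*(-2) + 297) + 292) + 46)² = (1/((-1 + 297) + 292) + 46)² = (1/(296 + 292) + 46)² = (1/588 + 46)² = (27049/588)² = 731648401/345744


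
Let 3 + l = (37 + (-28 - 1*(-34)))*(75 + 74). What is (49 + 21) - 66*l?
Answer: -422594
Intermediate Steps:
l = 6404 (l = -3 + (37 + (-28 - 1*(-34)))*(75 + 74) = -3 + (37 + (-28 + 34))*149 = -3 + (37 + 6)*149 = -3 + 43*149 = -3 + 6407 = 6404)
(49 + 21) - 66*l = (49 + 21) - 66*6404 = 70 - 422664 = -422594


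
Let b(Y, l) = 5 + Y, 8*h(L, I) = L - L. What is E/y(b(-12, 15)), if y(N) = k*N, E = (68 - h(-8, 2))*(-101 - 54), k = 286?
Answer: 5270/1001 ≈ 5.2647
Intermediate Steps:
h(L, I) = 0 (h(L, I) = (L - L)/8 = (⅛)*0 = 0)
E = -10540 (E = (68 - 1*0)*(-101 - 54) = (68 + 0)*(-155) = 68*(-155) = -10540)
y(N) = 286*N
E/y(b(-12, 15)) = -10540*1/(286*(5 - 12)) = -10540/(286*(-7)) = -10540/(-2002) = -10540*(-1/2002) = 5270/1001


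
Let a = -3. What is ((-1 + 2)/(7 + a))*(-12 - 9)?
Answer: -21/4 ≈ -5.2500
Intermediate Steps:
((-1 + 2)/(7 + a))*(-12 - 9) = ((-1 + 2)/(7 - 3))*(-12 - 9) = (1/4)*(-21) = -21/4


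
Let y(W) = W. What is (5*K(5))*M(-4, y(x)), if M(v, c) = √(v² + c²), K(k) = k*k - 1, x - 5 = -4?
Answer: 120*√17 ≈ 494.77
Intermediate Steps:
x = 1 (x = 5 - 4 = 1)
K(k) = -1 + k² (K(k) = k² - 1 = -1 + k²)
M(v, c) = √(c² + v²)
(5*K(5))*M(-4, y(x)) = (5*(-1 + 5²))*√(1² + (-4)²) = (5*(-1 + 25))*√(1 + 16) = (5*24)*√17 = 120*√17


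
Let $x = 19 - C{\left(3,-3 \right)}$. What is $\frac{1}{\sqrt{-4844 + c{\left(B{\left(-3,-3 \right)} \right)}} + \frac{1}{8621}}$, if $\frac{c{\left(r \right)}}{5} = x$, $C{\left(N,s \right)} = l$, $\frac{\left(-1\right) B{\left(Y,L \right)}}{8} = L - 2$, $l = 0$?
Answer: $\frac{8621}{352953473110} - \frac{74321641 i \sqrt{4749}}{352953473110} \approx 2.4425 \cdot 10^{-8} - 0.014511 i$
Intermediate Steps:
$B{\left(Y,L \right)} = 16 - 8 L$ ($B{\left(Y,L \right)} = - 8 \left(L - 2\right) = - 8 \left(-2 + L\right) = 16 - 8 L$)
$C{\left(N,s \right)} = 0$
$x = 19$ ($x = 19 - 0 = 19 + 0 = 19$)
$c{\left(r \right)} = 95$ ($c{\left(r \right)} = 5 \cdot 19 = 95$)
$\frac{1}{\sqrt{-4844 + c{\left(B{\left(-3,-3 \right)} \right)}} + \frac{1}{8621}} = \frac{1}{\sqrt{-4844 + 95} + \frac{1}{8621}} = \frac{1}{\sqrt{-4749} + \frac{1}{8621}} = \frac{1}{i \sqrt{4749} + \frac{1}{8621}} = \frac{1}{\frac{1}{8621} + i \sqrt{4749}}$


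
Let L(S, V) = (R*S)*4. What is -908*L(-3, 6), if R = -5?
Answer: -54480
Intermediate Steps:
L(S, V) = -20*S (L(S, V) = -5*S*4 = -20*S)
-908*L(-3, 6) = -(-18160)*(-3) = -908*60 = -54480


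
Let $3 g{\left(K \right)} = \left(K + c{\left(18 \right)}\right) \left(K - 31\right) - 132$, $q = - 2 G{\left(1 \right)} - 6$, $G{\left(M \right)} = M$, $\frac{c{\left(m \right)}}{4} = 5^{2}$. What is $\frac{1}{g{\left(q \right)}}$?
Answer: $- \frac{1}{1240} \approx -0.00080645$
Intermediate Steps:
$c{\left(m \right)} = 100$ ($c{\left(m \right)} = 4 \cdot 5^{2} = 4 \cdot 25 = 100$)
$q = -8$ ($q = \left(-2\right) 1 - 6 = -2 - 6 = -8$)
$g{\left(K \right)} = -44 + \frac{\left(-31 + K\right) \left(100 + K\right)}{3}$ ($g{\left(K \right)} = \frac{\left(K + 100\right) \left(K - 31\right) - 132}{3} = \frac{\left(100 + K\right) \left(-31 + K\right) - 132}{3} = \frac{\left(-31 + K\right) \left(100 + K\right) - 132}{3} = \frac{-132 + \left(-31 + K\right) \left(100 + K\right)}{3} = -44 + \frac{\left(-31 + K\right) \left(100 + K\right)}{3}$)
$\frac{1}{g{\left(q \right)}} = \frac{1}{- \frac{3232}{3} + 23 \left(-8\right) + \frac{\left(-8\right)^{2}}{3}} = \frac{1}{- \frac{3232}{3} - 184 + \frac{1}{3} \cdot 64} = \frac{1}{- \frac{3232}{3} - 184 + \frac{64}{3}} = \frac{1}{-1240} = - \frac{1}{1240}$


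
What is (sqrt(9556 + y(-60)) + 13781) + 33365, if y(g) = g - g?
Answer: 47146 + 2*sqrt(2389) ≈ 47244.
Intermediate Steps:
y(g) = 0
(sqrt(9556 + y(-60)) + 13781) + 33365 = (sqrt(9556 + 0) + 13781) + 33365 = (sqrt(9556) + 13781) + 33365 = (2*sqrt(2389) + 13781) + 33365 = (13781 + 2*sqrt(2389)) + 33365 = 47146 + 2*sqrt(2389)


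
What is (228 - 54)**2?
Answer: 30276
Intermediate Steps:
(228 - 54)**2 = 174**2 = 30276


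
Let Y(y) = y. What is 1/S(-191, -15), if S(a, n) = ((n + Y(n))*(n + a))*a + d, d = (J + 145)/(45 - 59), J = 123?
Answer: -7/8262794 ≈ -8.4717e-7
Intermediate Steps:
d = -134/7 (d = (123 + 145)/(45 - 59) = 268/(-14) = 268*(-1/14) = -134/7 ≈ -19.143)
S(a, n) = -134/7 + 2*a*n*(a + n) (S(a, n) = ((n + n)*(n + a))*a - 134/7 = ((2*n)*(a + n))*a - 134/7 = (2*n*(a + n))*a - 134/7 = 2*a*n*(a + n) - 134/7 = -134/7 + 2*a*n*(a + n))
1/S(-191, -15) = 1/(-134/7 + 2*(-191)*(-15)**2 + 2*(-15)*(-191)**2) = 1/(-134/7 + 2*(-191)*225 + 2*(-15)*36481) = 1/(-134/7 - 85950 - 1094430) = 1/(-8262794/7) = -7/8262794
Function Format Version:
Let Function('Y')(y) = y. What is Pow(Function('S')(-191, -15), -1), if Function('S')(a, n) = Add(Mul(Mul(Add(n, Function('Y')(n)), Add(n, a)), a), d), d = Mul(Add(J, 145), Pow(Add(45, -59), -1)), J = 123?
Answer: Rational(-7, 8262794) ≈ -8.4717e-7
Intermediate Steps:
d = Rational(-134, 7) (d = Mul(Add(123, 145), Pow(Add(45, -59), -1)) = Mul(268, Pow(-14, -1)) = Mul(268, Rational(-1, 14)) = Rational(-134, 7) ≈ -19.143)
Function('S')(a, n) = Add(Rational(-134, 7), Mul(2, a, n, Add(a, n))) (Function('S')(a, n) = Add(Mul(Mul(Add(n, n), Add(n, a)), a), Rational(-134, 7)) = Add(Mul(Mul(Mul(2, n), Add(a, n)), a), Rational(-134, 7)) = Add(Mul(Mul(2, n, Add(a, n)), a), Rational(-134, 7)) = Add(Mul(2, a, n, Add(a, n)), Rational(-134, 7)) = Add(Rational(-134, 7), Mul(2, a, n, Add(a, n))))
Pow(Function('S')(-191, -15), -1) = Pow(Add(Rational(-134, 7), Mul(2, -191, Pow(-15, 2)), Mul(2, -15, Pow(-191, 2))), -1) = Pow(Add(Rational(-134, 7), Mul(2, -191, 225), Mul(2, -15, 36481)), -1) = Pow(Add(Rational(-134, 7), -85950, -1094430), -1) = Pow(Rational(-8262794, 7), -1) = Rational(-7, 8262794)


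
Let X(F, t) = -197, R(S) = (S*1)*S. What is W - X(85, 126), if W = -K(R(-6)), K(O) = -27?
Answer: 224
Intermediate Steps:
R(S) = S² (R(S) = S*S = S²)
W = 27 (W = -1*(-27) = 27)
W - X(85, 126) = 27 - 1*(-197) = 27 + 197 = 224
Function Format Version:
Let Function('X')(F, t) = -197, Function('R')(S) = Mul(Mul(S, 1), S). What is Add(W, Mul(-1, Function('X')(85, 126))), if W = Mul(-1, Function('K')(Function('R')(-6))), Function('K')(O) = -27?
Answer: 224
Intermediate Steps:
Function('R')(S) = Pow(S, 2) (Function('R')(S) = Mul(S, S) = Pow(S, 2))
W = 27 (W = Mul(-1, -27) = 27)
Add(W, Mul(-1, Function('X')(85, 126))) = Add(27, Mul(-1, -197)) = Add(27, 197) = 224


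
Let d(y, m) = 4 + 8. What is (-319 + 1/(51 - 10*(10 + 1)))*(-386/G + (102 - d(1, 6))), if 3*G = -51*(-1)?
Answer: -21532368/1003 ≈ -21468.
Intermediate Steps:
d(y, m) = 12
G = 17 (G = (-51*(-1))/3 = (⅓)*51 = 17)
(-319 + 1/(51 - 10*(10 + 1)))*(-386/G + (102 - d(1, 6))) = (-319 + 1/(51 - 10*(10 + 1)))*(-386/17 + (102 - 1*12)) = (-319 + 1/(51 - 10*11))*(-386*1/17 + (102 - 12)) = (-319 + 1/(51 - 110))*(-386/17 + 90) = (-319 + 1/(-59))*(1144/17) = (-319 - 1/59)*(1144/17) = -18822/59*1144/17 = -21532368/1003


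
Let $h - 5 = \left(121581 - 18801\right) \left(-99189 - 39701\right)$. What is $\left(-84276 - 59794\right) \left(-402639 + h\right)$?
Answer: $2056673710274380$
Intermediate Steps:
$h = -14275114195$ ($h = 5 + \left(121581 - 18801\right) \left(-99189 - 39701\right) = 5 + 102780 \left(-138890\right) = 5 - 14275114200 = -14275114195$)
$\left(-84276 - 59794\right) \left(-402639 + h\right) = \left(-84276 - 59794\right) \left(-402639 - 14275114195\right) = \left(-144070\right) \left(-14275516834\right) = 2056673710274380$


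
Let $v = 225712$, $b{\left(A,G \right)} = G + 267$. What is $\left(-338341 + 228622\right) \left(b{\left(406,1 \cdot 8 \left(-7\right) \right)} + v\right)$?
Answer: $-24788045637$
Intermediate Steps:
$b{\left(A,G \right)} = 267 + G$
$\left(-338341 + 228622\right) \left(b{\left(406,1 \cdot 8 \left(-7\right) \right)} + v\right) = \left(-338341 + 228622\right) \left(\left(267 + 1 \cdot 8 \left(-7\right)\right) + 225712\right) = - 109719 \left(\left(267 + 8 \left(-7\right)\right) + 225712\right) = - 109719 \left(\left(267 - 56\right) + 225712\right) = - 109719 \left(211 + 225712\right) = \left(-109719\right) 225923 = -24788045637$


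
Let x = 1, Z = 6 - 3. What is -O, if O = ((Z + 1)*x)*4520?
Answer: -18080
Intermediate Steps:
Z = 3
O = 18080 (O = ((3 + 1)*1)*4520 = (4*1)*4520 = 4*4520 = 18080)
-O = -1*18080 = -18080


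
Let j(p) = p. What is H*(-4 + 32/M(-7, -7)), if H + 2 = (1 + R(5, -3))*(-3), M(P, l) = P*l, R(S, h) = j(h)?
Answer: -656/49 ≈ -13.388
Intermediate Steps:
R(S, h) = h
H = 4 (H = -2 + (1 - 3)*(-3) = -2 - 2*(-3) = -2 + 6 = 4)
H*(-4 + 32/M(-7, -7)) = 4*(-4 + 32/((-7*(-7)))) = 4*(-4 + 32/49) = 4*(-164/49) = -656/49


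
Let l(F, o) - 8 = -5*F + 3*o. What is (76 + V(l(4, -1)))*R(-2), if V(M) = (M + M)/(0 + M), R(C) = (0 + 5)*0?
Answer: 0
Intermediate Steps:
R(C) = 0 (R(C) = 5*0 = 0)
l(F, o) = 8 - 5*F + 3*o (l(F, o) = 8 + (-5*F + 3*o) = 8 - 5*F + 3*o)
V(M) = 2 (V(M) = (2*M)/M = 2)
(76 + V(l(4, -1)))*R(-2) = (76 + 2)*0 = 78*0 = 0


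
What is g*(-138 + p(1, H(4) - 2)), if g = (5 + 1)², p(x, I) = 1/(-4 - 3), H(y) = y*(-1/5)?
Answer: -34812/7 ≈ -4973.1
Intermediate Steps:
H(y) = -y/5 (H(y) = y*(-1*⅕) = y*(-⅕) = -y/5)
p(x, I) = -⅐ (p(x, I) = 1/(-7) = -⅐)
g = 36 (g = 6² = 36)
g*(-138 + p(1, H(4) - 2)) = 36*(-138 - ⅐) = 36*(-967/7) = -34812/7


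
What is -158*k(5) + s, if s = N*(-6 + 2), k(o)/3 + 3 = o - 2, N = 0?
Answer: 0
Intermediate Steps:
k(o) = -15 + 3*o (k(o) = -9 + 3*(o - 2) = -9 + 3*(-2 + o) = -9 + (-6 + 3*o) = -15 + 3*o)
s = 0 (s = 0*(-6 + 2) = 0*(-4) = 0)
-158*k(5) + s = -158*(-15 + 3*5) + 0 = -158*(-15 + 15) + 0 = -158*0 + 0 = 0 + 0 = 0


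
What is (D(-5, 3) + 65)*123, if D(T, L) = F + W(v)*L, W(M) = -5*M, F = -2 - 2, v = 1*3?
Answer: 1968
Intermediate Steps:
v = 3
F = -4
D(T, L) = -4 - 15*L (D(T, L) = -4 + (-5*3)*L = -4 - 15*L)
(D(-5, 3) + 65)*123 = ((-4 - 15*3) + 65)*123 = ((-4 - 45) + 65)*123 = (-49 + 65)*123 = 16*123 = 1968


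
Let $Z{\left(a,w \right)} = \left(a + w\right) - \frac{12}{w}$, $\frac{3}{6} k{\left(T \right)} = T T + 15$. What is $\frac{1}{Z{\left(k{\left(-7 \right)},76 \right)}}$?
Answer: $\frac{19}{3873} \approx 0.0049058$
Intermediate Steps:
$k{\left(T \right)} = 30 + 2 T^{2}$ ($k{\left(T \right)} = 2 \left(T T + 15\right) = 2 \left(T^{2} + 15\right) = 2 \left(15 + T^{2}\right) = 30 + 2 T^{2}$)
$Z{\left(a,w \right)} = a + w - \frac{12}{w}$
$\frac{1}{Z{\left(k{\left(-7 \right)},76 \right)}} = \frac{1}{\left(30 + 2 \left(-7\right)^{2}\right) + 76 - \frac{12}{76}} = \frac{1}{\left(30 + 2 \cdot 49\right) + 76 - \frac{3}{19}} = \frac{1}{\left(30 + 98\right) + 76 - \frac{3}{19}} = \frac{1}{128 + 76 - \frac{3}{19}} = \frac{1}{\frac{3873}{19}} = \frac{19}{3873}$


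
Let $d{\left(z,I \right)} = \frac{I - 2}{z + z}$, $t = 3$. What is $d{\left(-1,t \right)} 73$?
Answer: $- \frac{73}{2} \approx -36.5$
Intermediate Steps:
$d{\left(z,I \right)} = \frac{-2 + I}{2 z}$
$d{\left(-1,t \right)} 73 = \frac{-2 + 3}{2 \left(-1\right)} 73 = \frac{1}{2} \left(-1\right) 1 \cdot 73 = \left(- \frac{1}{2}\right) 73 = - \frac{73}{2}$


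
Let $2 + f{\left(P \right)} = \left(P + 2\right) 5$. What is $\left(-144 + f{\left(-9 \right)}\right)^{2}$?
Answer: $32761$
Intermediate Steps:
$f{\left(P \right)} = 8 + 5 P$ ($f{\left(P \right)} = -2 + \left(P + 2\right) 5 = -2 + \left(2 + P\right) 5 = -2 + \left(10 + 5 P\right) = 8 + 5 P$)
$\left(-144 + f{\left(-9 \right)}\right)^{2} = \left(-144 + \left(8 + 5 \left(-9\right)\right)\right)^{2} = \left(-144 + \left(8 - 45\right)\right)^{2} = \left(-144 - 37\right)^{2} = \left(-181\right)^{2} = 32761$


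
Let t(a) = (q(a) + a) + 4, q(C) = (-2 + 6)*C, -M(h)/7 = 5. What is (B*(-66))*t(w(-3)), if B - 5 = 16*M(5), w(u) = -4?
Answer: -586080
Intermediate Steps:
M(h) = -35 (M(h) = -7*5 = -35)
q(C) = 4*C
B = -555 (B = 5 + 16*(-35) = 5 - 560 = -555)
t(a) = 4 + 5*a (t(a) = (4*a + a) + 4 = 5*a + 4 = 4 + 5*a)
(B*(-66))*t(w(-3)) = (-555*(-66))*(4 + 5*(-4)) = 36630*(4 - 20) = 36630*(-16) = -586080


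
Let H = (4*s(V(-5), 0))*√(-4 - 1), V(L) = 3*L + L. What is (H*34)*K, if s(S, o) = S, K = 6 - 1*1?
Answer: -13600*I*√5 ≈ -30411.0*I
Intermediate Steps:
V(L) = 4*L
K = 5 (K = 6 - 1 = 5)
H = -80*I*√5 (H = (4*(4*(-5)))*√(-4 - 1) = (4*(-20))*√(-5) = -80*I*√5 ≈ -178.89*I)
(H*34)*K = (-80*I*√5*34)*5 = -2720*I*√5*5 = -13600*I*√5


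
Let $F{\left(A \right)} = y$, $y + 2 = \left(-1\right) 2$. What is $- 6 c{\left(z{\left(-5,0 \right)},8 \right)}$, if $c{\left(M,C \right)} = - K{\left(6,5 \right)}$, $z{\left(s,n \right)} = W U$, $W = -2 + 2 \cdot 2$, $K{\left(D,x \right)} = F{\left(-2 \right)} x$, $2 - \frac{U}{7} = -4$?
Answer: $-120$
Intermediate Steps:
$U = 42$ ($U = 14 - -28 = 14 + 28 = 42$)
$y = -4$ ($y = -2 - 2 = -4$)
$F{\left(A \right)} = -4$
$K{\left(D,x \right)} = - 4 x$
$W = 2$ ($W = -2 + 4 = 2$)
$z{\left(s,n \right)} = 84$ ($z{\left(s,n \right)} = 2 \cdot 42 = 84$)
$c{\left(M,C \right)} = 20$ ($c{\left(M,C \right)} = - \left(-4\right) 5 = \left(-1\right) \left(-20\right) = 20$)
$- 6 c{\left(z{\left(-5,0 \right)},8 \right)} = \left(-6\right) 20 = -120$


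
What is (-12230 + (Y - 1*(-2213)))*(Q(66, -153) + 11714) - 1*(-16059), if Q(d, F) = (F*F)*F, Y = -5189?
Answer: 54283352837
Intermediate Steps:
Q(d, F) = F**3 (Q(d, F) = F**2*F = F**3)
(-12230 + (Y - 1*(-2213)))*(Q(66, -153) + 11714) - 1*(-16059) = (-12230 + (-5189 - 1*(-2213)))*((-153)**3 + 11714) - 1*(-16059) = (-12230 + (-5189 + 2213))*(-3581577 + 11714) + 16059 = (-12230 - 2976)*(-3569863) + 16059 = -15206*(-3569863) + 16059 = 54283336778 + 16059 = 54283352837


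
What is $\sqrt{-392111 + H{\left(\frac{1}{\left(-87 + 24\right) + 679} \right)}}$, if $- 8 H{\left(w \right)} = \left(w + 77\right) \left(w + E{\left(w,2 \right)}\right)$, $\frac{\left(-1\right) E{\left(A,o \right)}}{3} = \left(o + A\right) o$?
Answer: $\frac{i \sqrt{2379920222054}}{2464} \approx 626.1 i$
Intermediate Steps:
$E{\left(A,o \right)} = - 3 o \left(A + o\right)$ ($E{\left(A,o \right)} = - 3 \left(o + A\right) o = - 3 \left(A + o\right) o = - 3 o \left(A + o\right)$)
$H{\left(w \right)} = - \frac{\left(-12 - 5 w\right) \left(77 + w\right)}{8}$ ($H{\left(w \right)} = - \frac{\left(w + 77\right) \left(w - 6 \left(w + 2\right)\right)}{8} = - \frac{\left(77 + w\right) \left(w - 6 \left(2 + w\right)\right)}{8} = - \frac{\left(77 + w\right) \left(w - \left(12 + 6 w\right)\right)}{8} = - \frac{\left(77 + w\right) \left(-12 - 5 w\right)}{8} = - \frac{\left(-12 - 5 w\right) \left(77 + w\right)}{8}$)
$\sqrt{-392111 + H{\left(\frac{1}{\left(-87 + 24\right) + 679} \right)}} = \sqrt{-392111 + \left(\frac{231}{2} + \frac{5 \left(\frac{1}{\left(-87 + 24\right) + 679}\right)^{2}}{8} + \frac{397}{8 \left(\left(-87 + 24\right) + 679\right)}\right)} = \sqrt{-392111 + \left(\frac{231}{2} + \frac{5 \left(\frac{1}{-63 + 679}\right)^{2}}{8} + \frac{397}{8 \left(-63 + 679\right)}\right)} = \sqrt{-392111 + \left(\frac{231}{2} + \frac{5 \left(\frac{1}{616}\right)^{2}}{8} + \frac{397}{8 \cdot 616}\right)} = \sqrt{-392111 + \left(\frac{231}{2} + \frac{5}{8 \cdot 379456} + \frac{397}{8} \cdot \frac{1}{616}\right)} = \sqrt{-392111 + \left(\frac{231}{2} + \frac{5}{8} \cdot \frac{1}{379456} + \frac{397}{4928}\right)} = \sqrt{-392111 + \left(\frac{231}{2} + \frac{5}{3035648} + \frac{397}{4928}\right)} = \sqrt{-392111 + \frac{350861901}{3035648}} = \sqrt{- \frac{1189960111027}{3035648}} = \frac{i \sqrt{2379920222054}}{2464}$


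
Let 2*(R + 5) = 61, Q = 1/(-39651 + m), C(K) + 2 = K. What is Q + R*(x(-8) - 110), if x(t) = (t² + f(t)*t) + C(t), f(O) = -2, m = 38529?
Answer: -1144441/1122 ≈ -1020.0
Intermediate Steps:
C(K) = -2 + K
Q = -1/1122 (Q = 1/(-39651 + 38529) = 1/(-1122) = -1/1122 ≈ -0.00089127)
R = 51/2 (R = -5 + (½)*61 = -5 + 61/2 = 51/2 ≈ 25.500)
x(t) = -2 + t² - t (x(t) = (t² - 2*t) + (-2 + t) = -2 + t² - t)
Q + R*(x(-8) - 110) = -1/1122 + 51*((-2 + (-8)² - 1*(-8)) - 110)/2 = -1/1122 + 51*((-2 + 64 + 8) - 110)/2 = -1/1122 + 51*(70 - 110)/2 = -1/1122 + (51/2)*(-40) = -1/1122 - 1020 = -1144441/1122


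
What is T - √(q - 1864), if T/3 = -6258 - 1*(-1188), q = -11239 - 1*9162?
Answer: -15210 - I*√22265 ≈ -15210.0 - 149.21*I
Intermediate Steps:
q = -20401 (q = -11239 - 9162 = -20401)
T = -15210 (T = 3*(-6258 - 1*(-1188)) = 3*(-6258 + 1188) = 3*(-5070) = -15210)
T - √(q - 1864) = -15210 - √(-20401 - 1864) = -15210 - √(-22265) = -15210 - I*√22265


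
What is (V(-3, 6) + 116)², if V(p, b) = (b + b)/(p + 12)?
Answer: 123904/9 ≈ 13767.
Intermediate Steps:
V(p, b) = 2*b/(12 + p) (V(p, b) = (2*b)/(12 + p) = 2*b/(12 + p))
(V(-3, 6) + 116)² = (2*6/(12 - 3) + 116)² = (2*6/9 + 116)² = (2*6*(⅑) + 116)² = (4/3 + 116)² = (352/3)² = 123904/9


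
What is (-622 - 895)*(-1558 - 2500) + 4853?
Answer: 6160839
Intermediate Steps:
(-622 - 895)*(-1558 - 2500) + 4853 = -1517*(-4058) + 4853 = 6155986 + 4853 = 6160839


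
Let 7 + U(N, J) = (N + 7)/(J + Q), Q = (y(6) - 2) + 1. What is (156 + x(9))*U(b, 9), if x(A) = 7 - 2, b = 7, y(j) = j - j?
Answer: -3381/4 ≈ -845.25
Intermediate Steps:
y(j) = 0
Q = -1 (Q = (0 - 2) + 1 = -2 + 1 = -1)
x(A) = 5
U(N, J) = -7 + (7 + N)/(-1 + J) (U(N, J) = -7 + (N + 7)/(J - 1) = -7 + (7 + N)/(-1 + J))
(156 + x(9))*U(b, 9) = (156 + 5)*((14 + 7 - 7*9)/(-1 + 9)) = 161*((14 + 7 - 63)/8) = 161*((1/8)*(-42)) = 161*(-21/4) = -3381/4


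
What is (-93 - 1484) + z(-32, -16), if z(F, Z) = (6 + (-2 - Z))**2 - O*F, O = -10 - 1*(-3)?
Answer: -1401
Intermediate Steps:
O = -7 (O = -10 + 3 = -7)
z(F, Z) = (4 - Z)**2 + 7*F (z(F, Z) = (6 + (-2 - Z))**2 - (-7)*F = (4 - Z)**2 + 7*F)
(-93 - 1484) + z(-32, -16) = (-93 - 1484) + ((-4 - 16)**2 + 7*(-32)) = -1577 + ((-20)**2 - 224) = -1577 + (400 - 224) = -1577 + 176 = -1401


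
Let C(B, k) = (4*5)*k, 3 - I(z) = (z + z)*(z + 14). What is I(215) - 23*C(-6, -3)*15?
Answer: -77767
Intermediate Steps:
I(z) = 3 - 2*z*(14 + z) (I(z) = 3 - (z + z)*(z + 14) = 3 - 2*z*(14 + z))
C(B, k) = 20*k
I(215) - 23*C(-6, -3)*15 = (3 - 28*215 - 2*215²) - 23*(20*(-3))*15 = (3 - 6020 - 2*46225) - 23*(-60)*15 = (3 - 6020 - 92450) - (-1380)*15 = -98467 - 1*(-20700) = -98467 + 20700 = -77767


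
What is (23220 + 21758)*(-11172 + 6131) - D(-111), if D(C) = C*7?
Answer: -226733321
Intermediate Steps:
D(C) = 7*C
(23220 + 21758)*(-11172 + 6131) - D(-111) = (23220 + 21758)*(-11172 + 6131) - 7*(-111) = 44978*(-5041) - 1*(-777) = -226734098 + 777 = -226733321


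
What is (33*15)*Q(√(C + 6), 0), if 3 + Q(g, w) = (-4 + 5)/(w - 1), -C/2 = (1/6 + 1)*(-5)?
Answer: -1980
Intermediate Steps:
C = 35/3 (C = -2*(1/6 + 1)*(-5) = -2*(⅙ + 1)*(-5) = -7*(-5)/3 = -2*(-35/6) = 35/3 ≈ 11.667)
Q(g, w) = -3 + 1/(-1 + w) (Q(g, w) = -3 + (-4 + 5)/(w - 1) = -3 + 1/(-1 + w))
(33*15)*Q(√(C + 6), 0) = (33*15)*((4 - 3*0)/(-1 + 0)) = 495*((4 + 0)/(-1)) = 495*(-1*4) = 495*(-4) = -1980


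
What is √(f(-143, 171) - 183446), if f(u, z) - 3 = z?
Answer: 2*I*√45818 ≈ 428.1*I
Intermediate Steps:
f(u, z) = 3 + z
√(f(-143, 171) - 183446) = √((3 + 171) - 183446) = √(174 - 183446) = √(-183272) = 2*I*√45818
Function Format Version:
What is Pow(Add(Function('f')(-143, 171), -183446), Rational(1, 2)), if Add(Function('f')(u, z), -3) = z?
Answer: Mul(2, I, Pow(45818, Rational(1, 2))) ≈ Mul(428.10, I)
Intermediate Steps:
Function('f')(u, z) = Add(3, z)
Pow(Add(Function('f')(-143, 171), -183446), Rational(1, 2)) = Pow(Add(Add(3, 171), -183446), Rational(1, 2)) = Pow(Add(174, -183446), Rational(1, 2)) = Pow(-183272, Rational(1, 2)) = Mul(2, I, Pow(45818, Rational(1, 2)))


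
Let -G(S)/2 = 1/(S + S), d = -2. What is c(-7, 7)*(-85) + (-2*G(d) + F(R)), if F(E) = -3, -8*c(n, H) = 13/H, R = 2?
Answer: 881/56 ≈ 15.732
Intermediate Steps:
c(n, H) = -13/(8*H)
G(S) = -1/S (G(S) = -2/(S + S) = -2*1/(2*S) = -1/S)
c(-7, 7)*(-85) + (-2*G(d) + F(R)) = -13/8/7*(-85) + (-(-2)/(-2) - 3) = -13/8*⅐*(-85) + (-(-2)*(-1)/2 - 3) = -13/56*(-85) + (-2*½ - 3) = 1105/56 + (-1 - 3) = 1105/56 - 4 = 881/56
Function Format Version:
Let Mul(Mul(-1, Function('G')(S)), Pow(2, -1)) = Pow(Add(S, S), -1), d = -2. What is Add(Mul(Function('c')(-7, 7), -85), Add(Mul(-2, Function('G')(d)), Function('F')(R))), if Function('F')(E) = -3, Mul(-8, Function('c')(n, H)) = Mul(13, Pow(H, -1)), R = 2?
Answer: Rational(881, 56) ≈ 15.732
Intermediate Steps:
Function('c')(n, H) = Mul(Rational(-13, 8), Pow(H, -1)) (Function('c')(n, H) = Mul(Rational(-1, 8), Mul(13, Pow(H, -1))) = Mul(Rational(-13, 8), Pow(H, -1)))
Function('G')(S) = Mul(-1, Pow(S, -1)) (Function('G')(S) = Mul(-2, Pow(Add(S, S), -1)) = Mul(-2, Pow(Mul(2, S), -1)) = Mul(-2, Mul(Rational(1, 2), Pow(S, -1))) = Mul(-1, Pow(S, -1)))
Add(Mul(Function('c')(-7, 7), -85), Add(Mul(-2, Function('G')(d)), Function('F')(R))) = Add(Mul(Mul(Rational(-13, 8), Pow(7, -1)), -85), Add(Mul(-2, Mul(-1, Pow(-2, -1))), -3)) = Add(Mul(Mul(Rational(-13, 8), Rational(1, 7)), -85), Add(Mul(-2, Mul(-1, Rational(-1, 2))), -3)) = Add(Mul(Rational(-13, 56), -85), Add(Mul(-2, Rational(1, 2)), -3)) = Add(Rational(1105, 56), Add(-1, -3)) = Add(Rational(1105, 56), -4) = Rational(881, 56)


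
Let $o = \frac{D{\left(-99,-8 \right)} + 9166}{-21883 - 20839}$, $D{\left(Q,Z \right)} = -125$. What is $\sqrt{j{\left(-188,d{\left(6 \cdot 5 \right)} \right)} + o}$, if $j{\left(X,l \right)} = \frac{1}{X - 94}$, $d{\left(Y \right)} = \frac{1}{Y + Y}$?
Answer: $\frac{i \sqrt{1951925692971}}{3011901} \approx 0.46386 i$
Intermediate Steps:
$d{\left(Y \right)} = \frac{1}{2 Y}$
$j{\left(X,l \right)} = \frac{1}{-94 + X}$
$o = - \frac{9041}{42722}$ ($o = \frac{-125 + 9166}{-21883 - 20839} = \frac{9041}{-42722} = 9041 \left(- \frac{1}{42722}\right) = - \frac{9041}{42722} \approx -0.21162$)
$\sqrt{j{\left(-188,d{\left(6 \cdot 5 \right)} \right)} + o} = \sqrt{\frac{1}{-94 - 188} - \frac{9041}{42722}} = \sqrt{\frac{1}{-282} - \frac{9041}{42722}} = \sqrt{- \frac{1}{282} - \frac{9041}{42722}} = \sqrt{- \frac{648071}{3011901}} = \frac{i \sqrt{1951925692971}}{3011901}$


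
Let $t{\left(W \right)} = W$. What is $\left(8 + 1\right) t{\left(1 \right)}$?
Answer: $9$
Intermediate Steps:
$\left(8 + 1\right) t{\left(1 \right)} = \left(8 + 1\right) 1 = 9 \cdot 1 = 9$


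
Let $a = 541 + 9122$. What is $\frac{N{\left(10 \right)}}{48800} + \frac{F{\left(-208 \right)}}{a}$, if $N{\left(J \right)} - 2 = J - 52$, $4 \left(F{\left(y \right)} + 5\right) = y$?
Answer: $- \frac{26401}{3929620} \approx -0.0067185$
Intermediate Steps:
$F{\left(y \right)} = -5 + \frac{y}{4}$
$a = 9663$
$N{\left(J \right)} = -50 + J$ ($N{\left(J \right)} = 2 + \left(J - 52\right) = 2 + \left(-52 + J\right) = -50 + J$)
$\frac{N{\left(10 \right)}}{48800} + \frac{F{\left(-208 \right)}}{a} = \frac{-50 + 10}{48800} + \frac{-5 + \frac{1}{4} \left(-208\right)}{9663} = \left(-40\right) \frac{1}{48800} + \left(-5 - 52\right) \frac{1}{9663} = - \frac{1}{1220} - \frac{19}{3221} = - \frac{26401}{3929620}$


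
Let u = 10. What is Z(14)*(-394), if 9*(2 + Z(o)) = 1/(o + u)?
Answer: 84907/108 ≈ 786.18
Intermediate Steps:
Z(o) = -2 + 1/(9*(10 + o)) (Z(o) = -2 + 1/(9*(o + 10)) = -2 + 1/(9*(10 + o)))
Z(14)*(-394) = ((-179 - 18*14)/(9*(10 + 14)))*(-394) = ((⅑)*(-179 - 252)/24)*(-394) = ((⅑)*(1/24)*(-431))*(-394) = -431/216*(-394) = 84907/108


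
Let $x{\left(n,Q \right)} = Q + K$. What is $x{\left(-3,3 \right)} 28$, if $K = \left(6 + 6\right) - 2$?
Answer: $364$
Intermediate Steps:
$K = 10$ ($K = 12 - 2 = 10$)
$x{\left(n,Q \right)} = 10 + Q$ ($x{\left(n,Q \right)} = Q + 10 = 10 + Q$)
$x{\left(-3,3 \right)} 28 = \left(10 + 3\right) 28 = 13 \cdot 28 = 364$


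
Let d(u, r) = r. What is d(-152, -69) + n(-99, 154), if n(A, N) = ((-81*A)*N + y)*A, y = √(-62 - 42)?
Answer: -122257743 - 198*I*√26 ≈ -1.2226e+8 - 1009.6*I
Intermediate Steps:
y = 2*I*√26 (y = √(-104) = 2*I*√26 ≈ 10.198*I)
n(A, N) = A*(-81*A*N + 2*I*√26) (n(A, N) = ((-81*A)*N + 2*I*√26)*A = (-81*A*N + 2*I*√26)*A = A*(-81*A*N + 2*I*√26))
d(-152, -69) + n(-99, 154) = -69 - 99*(-81*(-99)*154 + 2*I*√26) = -69 - 99*(1234926 + 2*I*√26) = -69 + (-122257674 - 198*I*√26) = -122257743 - 198*I*√26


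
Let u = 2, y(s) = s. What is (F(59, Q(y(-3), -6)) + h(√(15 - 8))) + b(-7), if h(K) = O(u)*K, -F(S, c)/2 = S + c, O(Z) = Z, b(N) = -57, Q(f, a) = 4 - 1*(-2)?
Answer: -187 + 2*√7 ≈ -181.71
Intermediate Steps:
Q(f, a) = 6 (Q(f, a) = 4 + 2 = 6)
F(S, c) = -2*S - 2*c (F(S, c) = -2*(S + c) = -2*S - 2*c)
h(K) = 2*K
(F(59, Q(y(-3), -6)) + h(√(15 - 8))) + b(-7) = ((-2*59 - 2*6) + 2*√(15 - 8)) - 57 = ((-118 - 12) + 2*√7) - 57 = (-130 + 2*√7) - 57 = -187 + 2*√7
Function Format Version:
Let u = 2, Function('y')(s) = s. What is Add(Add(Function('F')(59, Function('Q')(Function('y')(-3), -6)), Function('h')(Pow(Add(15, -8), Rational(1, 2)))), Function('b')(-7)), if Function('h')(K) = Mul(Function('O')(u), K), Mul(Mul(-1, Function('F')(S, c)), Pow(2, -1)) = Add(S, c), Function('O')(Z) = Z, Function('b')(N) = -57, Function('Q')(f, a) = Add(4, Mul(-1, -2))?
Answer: Add(-187, Mul(2, Pow(7, Rational(1, 2)))) ≈ -181.71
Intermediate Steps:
Function('Q')(f, a) = 6 (Function('Q')(f, a) = Add(4, 2) = 6)
Function('F')(S, c) = Add(Mul(-2, S), Mul(-2, c)) (Function('F')(S, c) = Mul(-2, Add(S, c)) = Add(Mul(-2, S), Mul(-2, c)))
Function('h')(K) = Mul(2, K)
Add(Add(Function('F')(59, Function('Q')(Function('y')(-3), -6)), Function('h')(Pow(Add(15, -8), Rational(1, 2)))), Function('b')(-7)) = Add(Add(Add(Mul(-2, 59), Mul(-2, 6)), Mul(2, Pow(Add(15, -8), Rational(1, 2)))), -57) = Add(Add(Add(-118, -12), Mul(2, Pow(7, Rational(1, 2)))), -57) = Add(Add(-130, Mul(2, Pow(7, Rational(1, 2)))), -57) = Add(-187, Mul(2, Pow(7, Rational(1, 2))))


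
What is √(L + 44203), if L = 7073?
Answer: 2*√12819 ≈ 226.44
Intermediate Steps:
√(L + 44203) = √(7073 + 44203) = √51276 = 2*√12819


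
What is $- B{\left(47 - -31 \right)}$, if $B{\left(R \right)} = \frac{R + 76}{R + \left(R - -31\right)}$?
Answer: $- \frac{14}{17} \approx -0.82353$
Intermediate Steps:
$B{\left(R \right)} = \frac{76 + R}{31 + 2 R}$ ($B{\left(R \right)} = \frac{76 + R}{R + \left(R + 31\right)} = \frac{76 + R}{R + \left(31 + R\right)} = \frac{76 + R}{31 + 2 R}$)
$- B{\left(47 - -31 \right)} = - \frac{76 + \left(47 - -31\right)}{31 + 2 \left(47 - -31\right)} = - \frac{76 + \left(47 + 31\right)}{31 + 2 \left(47 + 31\right)} = - \frac{76 + 78}{31 + 2 \cdot 78} = - \frac{154}{31 + 156} = - \frac{154}{187} = \left(-1\right) \frac{14}{17} = - \frac{14}{17}$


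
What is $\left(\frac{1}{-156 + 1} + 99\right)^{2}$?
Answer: $\frac{235438336}{24025} \approx 9799.7$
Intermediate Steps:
$\left(\frac{1}{-156 + 1} + 99\right)^{2} = \left(\frac{1}{-155} + 99\right)^{2} = \left(- \frac{1}{155} + 99\right)^{2} = \left(\frac{15344}{155}\right)^{2} = \frac{235438336}{24025}$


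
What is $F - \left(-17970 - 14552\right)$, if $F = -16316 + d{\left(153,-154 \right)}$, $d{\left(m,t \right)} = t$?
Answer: $16052$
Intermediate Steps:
$F = -16470$ ($F = -16316 - 154 = -16470$)
$F - \left(-17970 - 14552\right) = -16470 - \left(-17970 - 14552\right) = -16470 - -32522 = -16470 + 32522 = 16052$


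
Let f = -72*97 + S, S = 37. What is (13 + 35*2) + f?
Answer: -6864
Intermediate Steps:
f = -6947 (f = -72*97 + 37 = -6984 + 37 = -6947)
(13 + 35*2) + f = (13 + 35*2) - 6947 = (13 + 70) - 6947 = 83 - 6947 = -6864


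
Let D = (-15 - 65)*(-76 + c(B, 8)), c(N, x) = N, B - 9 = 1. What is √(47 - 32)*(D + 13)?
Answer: 5293*√15 ≈ 20500.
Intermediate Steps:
B = 10 (B = 9 + 1 = 10)
D = 5280 (D = (-15 - 65)*(-76 + 10) = -80*(-66) = 5280)
√(47 - 32)*(D + 13) = √(47 - 32)*(5280 + 13) = √15*5293 = 5293*√15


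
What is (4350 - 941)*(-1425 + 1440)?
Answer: 51135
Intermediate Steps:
(4350 - 941)*(-1425 + 1440) = 3409*15 = 51135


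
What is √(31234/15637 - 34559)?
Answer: I*√8449732054813/15637 ≈ 185.9*I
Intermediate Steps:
√(31234/15637 - 34559) = √(-540367849/15637) = I*√8449732054813/15637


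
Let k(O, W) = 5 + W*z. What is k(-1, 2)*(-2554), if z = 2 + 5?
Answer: -48526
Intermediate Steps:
z = 7
k(O, W) = 5 + 7*W (k(O, W) = 5 + W*7 = 5 + 7*W)
k(-1, 2)*(-2554) = (5 + 7*2)*(-2554) = (5 + 14)*(-2554) = 19*(-2554) = -48526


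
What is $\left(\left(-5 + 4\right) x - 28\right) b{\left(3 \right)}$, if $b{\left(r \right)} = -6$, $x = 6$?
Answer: $204$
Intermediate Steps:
$\left(\left(-5 + 4\right) x - 28\right) b{\left(3 \right)} = \left(\left(-5 + 4\right) 6 - 28\right) \left(-6\right) = \left(\left(-1\right) 6 - 28\right) \left(-6\right) = \left(-6 - 28\right) \left(-6\right) = \left(-34\right) \left(-6\right) = 204$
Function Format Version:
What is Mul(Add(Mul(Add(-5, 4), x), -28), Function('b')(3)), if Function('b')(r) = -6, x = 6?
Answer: 204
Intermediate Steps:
Mul(Add(Mul(Add(-5, 4), x), -28), Function('b')(3)) = Mul(Add(Mul(Add(-5, 4), 6), -28), -6) = Mul(Add(Mul(-1, 6), -28), -6) = Mul(Add(-6, -28), -6) = Mul(-34, -6) = 204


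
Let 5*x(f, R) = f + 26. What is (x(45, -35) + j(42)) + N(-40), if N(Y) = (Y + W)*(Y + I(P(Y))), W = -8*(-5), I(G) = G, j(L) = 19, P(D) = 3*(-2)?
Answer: 166/5 ≈ 33.200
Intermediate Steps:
P(D) = -6
x(f, R) = 26/5 + f/5 (x(f, R) = (f + 26)/5 = (26 + f)/5 = 26/5 + f/5)
W = 40
N(Y) = (-6 + Y)*(40 + Y) (N(Y) = (Y + 40)*(Y - 6) = (40 + Y)*(-6 + Y) = (-6 + Y)*(40 + Y))
(x(45, -35) + j(42)) + N(-40) = ((26/5 + (⅕)*45) + 19) + (-240 + (-40)² + 34*(-40)) = ((26/5 + 9) + 19) + (-240 + 1600 - 1360) = (71/5 + 19) + 0 = 166/5 + 0 = 166/5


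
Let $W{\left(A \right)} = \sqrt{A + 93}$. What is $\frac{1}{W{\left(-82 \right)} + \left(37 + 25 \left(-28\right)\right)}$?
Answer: $- \frac{663}{439558} - \frac{\sqrt{11}}{439558} \approx -0.0015159$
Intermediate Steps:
$W{\left(A \right)} = \sqrt{93 + A}$
$\frac{1}{W{\left(-82 \right)} + \left(37 + 25 \left(-28\right)\right)} = \frac{1}{\sqrt{93 - 82} + \left(37 + 25 \left(-28\right)\right)} = \frac{1}{\sqrt{11} + \left(37 - 700\right)} = \frac{1}{\sqrt{11} - 663} = \frac{1}{-663 + \sqrt{11}}$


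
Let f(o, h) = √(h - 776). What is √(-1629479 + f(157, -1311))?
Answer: √(-1629479 + I*√2087) ≈ 0.02 + 1276.5*I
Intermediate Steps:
f(o, h) = √(-776 + h)
√(-1629479 + f(157, -1311)) = √(-1629479 + √(-776 - 1311)) = √(-1629479 + √(-2087)) = √(-1629479 + I*√2087)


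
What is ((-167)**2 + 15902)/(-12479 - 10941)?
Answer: -43791/23420 ≈ -1.8698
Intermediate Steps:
((-167)**2 + 15902)/(-12479 - 10941) = (27889 + 15902)/(-23420) = 43791*(-1/23420) = -43791/23420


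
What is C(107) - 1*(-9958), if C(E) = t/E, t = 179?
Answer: 1065685/107 ≈ 9959.7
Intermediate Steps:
C(E) = 179/E
C(107) - 1*(-9958) = 179/107 - 1*(-9958) = 179*(1/107) + 9958 = 179/107 + 9958 = 1065685/107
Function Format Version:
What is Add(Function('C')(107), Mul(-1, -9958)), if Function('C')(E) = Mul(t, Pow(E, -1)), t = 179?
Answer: Rational(1065685, 107) ≈ 9959.7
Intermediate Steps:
Function('C')(E) = Mul(179, Pow(E, -1))
Add(Function('C')(107), Mul(-1, -9958)) = Add(Mul(179, Pow(107, -1)), Mul(-1, -9958)) = Add(Mul(179, Rational(1, 107)), 9958) = Add(Rational(179, 107), 9958) = Rational(1065685, 107)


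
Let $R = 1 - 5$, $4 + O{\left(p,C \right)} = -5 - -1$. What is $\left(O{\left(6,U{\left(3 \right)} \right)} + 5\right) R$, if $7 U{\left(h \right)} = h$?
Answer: $12$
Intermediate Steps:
$U{\left(h \right)} = \frac{h}{7}$
$O{\left(p,C \right)} = -8$ ($O{\left(p,C \right)} = -4 - 4 = -8$)
$R = -4$ ($R = 1 - 5 = -4$)
$\left(O{\left(6,U{\left(3 \right)} \right)} + 5\right) R = \left(-8 + 5\right) \left(-4\right) = \left(-3\right) \left(-4\right) = 12$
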